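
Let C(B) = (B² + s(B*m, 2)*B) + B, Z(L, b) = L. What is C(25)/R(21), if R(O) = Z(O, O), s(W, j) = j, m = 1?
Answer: 100/3 ≈ 33.333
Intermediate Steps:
R(O) = O
C(B) = B² + 3*B (C(B) = (B² + 2*B) + B = B² + 3*B)
C(25)/R(21) = (25*(3 + 25))/21 = (25*28)*(1/21) = 700*(1/21) = 100/3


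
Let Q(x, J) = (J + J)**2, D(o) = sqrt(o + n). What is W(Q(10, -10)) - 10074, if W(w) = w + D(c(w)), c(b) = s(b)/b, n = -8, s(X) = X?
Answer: -9674 + I*sqrt(7) ≈ -9674.0 + 2.6458*I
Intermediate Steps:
c(b) = 1 (c(b) = b/b = 1)
D(o) = sqrt(-8 + o) (D(o) = sqrt(o - 8) = sqrt(-8 + o))
Q(x, J) = 4*J**2 (Q(x, J) = (2*J)**2 = 4*J**2)
W(w) = w + I*sqrt(7) (W(w) = w + sqrt(-8 + 1) = w + sqrt(-7) = w + I*sqrt(7))
W(Q(10, -10)) - 10074 = (4*(-10)**2 + I*sqrt(7)) - 10074 = (4*100 + I*sqrt(7)) - 10074 = (400 + I*sqrt(7)) - 10074 = -9674 + I*sqrt(7)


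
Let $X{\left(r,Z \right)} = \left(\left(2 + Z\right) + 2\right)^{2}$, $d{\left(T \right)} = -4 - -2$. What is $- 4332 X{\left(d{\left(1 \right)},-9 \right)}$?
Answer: $-108300$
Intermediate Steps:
$d{\left(T \right)} = -2$ ($d{\left(T \right)} = -4 + 2 = -2$)
$X{\left(r,Z \right)} = \left(4 + Z\right)^{2}$
$- 4332 X{\left(d{\left(1 \right)},-9 \right)} = - 4332 \left(4 - 9\right)^{2} = - 4332 \left(-5\right)^{2} = \left(-4332\right) 25 = -108300$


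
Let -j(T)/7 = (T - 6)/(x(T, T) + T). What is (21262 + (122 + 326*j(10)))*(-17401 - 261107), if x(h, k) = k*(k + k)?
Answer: -29717546288/5 ≈ -5.9435e+9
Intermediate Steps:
x(h, k) = 2*k**2 (x(h, k) = k*(2*k) = 2*k**2)
j(T) = -7*(-6 + T)/(T + 2*T**2) (j(T) = -7*(T - 6)/(2*T**2 + T) = -7*(-6 + T)/(T + 2*T**2))
(21262 + (122 + 326*j(10)))*(-17401 - 261107) = (21262 + (122 + 326*(7*(6 - 1*10)/(10*(1 + 2*10)))))*(-17401 - 261107) = (21262 + (122 + 326*(7*(1/10)*(6 - 10)/(1 + 20))))*(-278508) = (21262 + (122 + 326*(7*(1/10)*(-4)/21)))*(-278508) = (21262 + (122 + 326*(7*(1/10)*(1/21)*(-4))))*(-278508) = (21262 + (122 + 326*(-2/15)))*(-278508) = (21262 + (122 - 652/15))*(-278508) = (21262 + 1178/15)*(-278508) = (320108/15)*(-278508) = -29717546288/5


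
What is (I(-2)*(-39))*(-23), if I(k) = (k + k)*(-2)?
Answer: 7176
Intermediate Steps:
I(k) = -4*k (I(k) = (2*k)*(-2) = -4*k)
(I(-2)*(-39))*(-23) = (-4*(-2)*(-39))*(-23) = (8*(-39))*(-23) = -312*(-23) = 7176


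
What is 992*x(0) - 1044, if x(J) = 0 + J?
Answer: -1044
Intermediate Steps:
x(J) = J
992*x(0) - 1044 = 992*0 - 1044 = 0 - 1044 = -1044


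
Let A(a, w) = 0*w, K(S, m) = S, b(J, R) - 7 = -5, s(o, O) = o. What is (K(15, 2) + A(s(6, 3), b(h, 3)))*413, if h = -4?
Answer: 6195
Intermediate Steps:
b(J, R) = 2 (b(J, R) = 7 - 5 = 2)
A(a, w) = 0
(K(15, 2) + A(s(6, 3), b(h, 3)))*413 = (15 + 0)*413 = 15*413 = 6195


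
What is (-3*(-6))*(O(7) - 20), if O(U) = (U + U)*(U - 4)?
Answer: 396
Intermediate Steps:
O(U) = 2*U*(-4 + U) (O(U) = (2*U)*(-4 + U) = 2*U*(-4 + U))
(-3*(-6))*(O(7) - 20) = (-3*(-6))*(2*7*(-4 + 7) - 20) = 18*(2*7*3 - 20) = 18*(42 - 20) = 18*22 = 396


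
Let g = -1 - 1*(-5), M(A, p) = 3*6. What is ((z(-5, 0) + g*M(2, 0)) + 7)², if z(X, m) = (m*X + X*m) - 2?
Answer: 5929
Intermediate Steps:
M(A, p) = 18
z(X, m) = -2 + 2*X*m (z(X, m) = (X*m + X*m) - 2 = 2*X*m - 2 = -2 + 2*X*m)
g = 4 (g = -1 + 5 = 4)
((z(-5, 0) + g*M(2, 0)) + 7)² = (((-2 + 2*(-5)*0) + 4*18) + 7)² = (((-2 + 0) + 72) + 7)² = ((-2 + 72) + 7)² = (70 + 7)² = 77² = 5929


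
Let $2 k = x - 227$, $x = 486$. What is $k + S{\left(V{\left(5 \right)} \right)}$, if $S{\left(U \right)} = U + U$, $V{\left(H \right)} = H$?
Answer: $\frac{279}{2} \approx 139.5$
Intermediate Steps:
$k = \frac{259}{2}$ ($k = \frac{486 - 227}{2} = \frac{1}{2} \cdot 259 = \frac{259}{2} \approx 129.5$)
$S{\left(U \right)} = 2 U$
$k + S{\left(V{\left(5 \right)} \right)} = \frac{259}{2} + 2 \cdot 5 = \frac{259}{2} + 10 = \frac{279}{2}$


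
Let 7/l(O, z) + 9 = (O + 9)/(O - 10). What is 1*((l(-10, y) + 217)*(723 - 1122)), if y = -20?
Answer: -15442497/179 ≈ -86271.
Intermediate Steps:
l(O, z) = 7/(-9 + (9 + O)/(-10 + O)) (l(O, z) = 7/(-9 + (O + 9)/(O - 10)) = 7/(-9 + (9 + O)/(-10 + O)))
1*((l(-10, y) + 217)*(723 - 1122)) = 1*((7*(10 - 1*(-10))/(-99 + 8*(-10)) + 217)*(723 - 1122)) = 1*((7*(10 + 10)/(-99 - 80) + 217)*(-399)) = 1*((7*20/(-179) + 217)*(-399)) = 1*((7*(-1/179)*20 + 217)*(-399)) = 1*((-140/179 + 217)*(-399)) = 1*((38703/179)*(-399)) = 1*(-15442497/179) = -15442497/179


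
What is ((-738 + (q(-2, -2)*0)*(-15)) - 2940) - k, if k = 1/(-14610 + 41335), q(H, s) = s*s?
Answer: -98294551/26725 ≈ -3678.0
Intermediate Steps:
q(H, s) = s**2
k = 1/26725 ≈ 3.7418e-5
((-738 + (q(-2, -2)*0)*(-15)) - 2940) - k = ((-738 + ((-2)**2*0)*(-15)) - 2940) - 1*1/26725 = ((-738 + (4*0)*(-15)) - 2940) - 1/26725 = ((-738 + 0*(-15)) - 2940) - 1/26725 = ((-738 + 0) - 2940) - 1/26725 = (-738 - 2940) - 1/26725 = -3678 - 1/26725 = -98294551/26725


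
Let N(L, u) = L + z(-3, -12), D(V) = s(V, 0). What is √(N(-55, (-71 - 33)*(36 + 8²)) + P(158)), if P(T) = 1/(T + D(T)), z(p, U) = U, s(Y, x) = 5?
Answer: 2*I*√444990/163 ≈ 8.185*I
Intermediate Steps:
D(V) = 5
P(T) = 1/(5 + T) (P(T) = 1/(T + 5) = 1/(5 + T))
N(L, u) = -12 + L (N(L, u) = L - 12 = -12 + L)
√(N(-55, (-71 - 33)*(36 + 8²)) + P(158)) = √((-12 - 55) + 1/(5 + 158)) = √(-67 + 1/163) = √(-10920/163) = 2*I*√444990/163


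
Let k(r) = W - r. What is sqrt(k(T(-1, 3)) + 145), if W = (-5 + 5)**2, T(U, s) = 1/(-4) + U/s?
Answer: sqrt(5241)/6 ≈ 12.066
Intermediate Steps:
T(U, s) = -1/4 + U/s (T(U, s) = 1*(-1/4) + U/s = -1/4 + U/s)
W = 0 (W = 0**2 = 0)
k(r) = -r (k(r) = 0 - r = -r)
sqrt(k(T(-1, 3)) + 145) = sqrt(-(-1 - 1/4*3)/3 + 145) = sqrt(-(-1 - 3/4)/3 + 145) = sqrt(-(-7)/(3*4) + 145) = sqrt(-1*(-7/12) + 145) = sqrt(7/12 + 145) = sqrt(1747/12) = sqrt(5241)/6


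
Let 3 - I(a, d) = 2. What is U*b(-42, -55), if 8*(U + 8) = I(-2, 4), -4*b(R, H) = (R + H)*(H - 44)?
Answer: 604989/32 ≈ 18906.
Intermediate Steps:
b(R, H) = -(-44 + H)*(H + R)/4 (b(R, H) = -(R + H)*(H - 44)/4 = -(H + R)*(-44 + H)/4 = -(-44 + H)*(H + R)/4)
I(a, d) = 1 (I(a, d) = 3 - 1*2 = 3 - 2 = 1)
U = -63/8 (U = -8 + (⅛)*1 = -8 + ⅛ = -63/8 ≈ -7.8750)
U*b(-42, -55) = -63*(11*(-55) + 11*(-42) - ¼*(-55)² - ¼*(-55)*(-42))/8 = -63*(-605 - 462 - ¼*3025 - 1155/2)/8 = -63*(-605 - 462 - 3025/4 - 1155/2)/8 = -63/8*(-9603/4) = 604989/32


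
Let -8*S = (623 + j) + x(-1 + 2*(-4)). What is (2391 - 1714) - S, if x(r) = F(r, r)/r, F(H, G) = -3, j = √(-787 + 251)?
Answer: 9059/12 + I*√134/4 ≈ 754.92 + 2.894*I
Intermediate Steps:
j = 2*I*√134 (j = √(-536) = 2*I*√134 ≈ 23.152*I)
x(r) = -3/r
S = -935/12 - I*√134/4 (S = -((623 + 2*I*√134) - 3/(-1 + 2*(-4)))/8 = -((623 + 2*I*√134) - 3/(-1 - 8))/8 = -((623 + 2*I*√134) - 3/(-9))/8 = -((623 + 2*I*√134) - 3*(-⅑))/8 = -((623 + 2*I*√134) + ⅓)/8 = -(1870/3 + 2*I*√134)/8 = -935/12 - I*√134/4 ≈ -77.917 - 2.894*I)
(2391 - 1714) - S = (2391 - 1714) - (-935/12 - I*√134/4) = 677 + (935/12 + I*√134/4) = 9059/12 + I*√134/4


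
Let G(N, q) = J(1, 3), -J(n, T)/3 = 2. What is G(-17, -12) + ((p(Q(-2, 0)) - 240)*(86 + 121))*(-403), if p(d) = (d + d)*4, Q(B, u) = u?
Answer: 20021034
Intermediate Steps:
J(n, T) = -6 (J(n, T) = -3*2 = -6)
G(N, q) = -6
p(d) = 8*d (p(d) = (2*d)*4 = 8*d)
G(-17, -12) + ((p(Q(-2, 0)) - 240)*(86 + 121))*(-403) = -6 + ((8*0 - 240)*(86 + 121))*(-403) = -6 + ((0 - 240)*207)*(-403) = -6 - 240*207*(-403) = -6 - 49680*(-403) = -6 + 20021040 = 20021034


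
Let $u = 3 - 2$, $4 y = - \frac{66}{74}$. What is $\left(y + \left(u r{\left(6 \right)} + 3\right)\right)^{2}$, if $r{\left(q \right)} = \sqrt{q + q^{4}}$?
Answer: $\frac{28687929}{21904} + \frac{411 \sqrt{1302}}{74} \approx 1510.1$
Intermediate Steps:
$y = - \frac{33}{148}$ ($y = \frac{\left(-66\right) \frac{1}{74}}{4} = \frac{1}{4} \left(- \frac{33}{37}\right) = - \frac{33}{148} \approx -0.22297$)
$u = 1$
$\left(y + \left(u r{\left(6 \right)} + 3\right)\right)^{2} = \left(- \frac{33}{148} + \left(1 \sqrt{6 + 6^{4}} + 3\right)\right)^{2} = \left(- \frac{33}{148} + \left(1 \sqrt{6 + 1296} + 3\right)\right)^{2} = \left(- \frac{33}{148} + \left(1 \sqrt{1302} + 3\right)\right)^{2} = \left(- \frac{33}{148} + \left(\sqrt{1302} + 3\right)\right)^{2} = \left(- \frac{33}{148} + \left(3 + \sqrt{1302}\right)\right)^{2} = \left(\frac{411}{148} + \sqrt{1302}\right)^{2}$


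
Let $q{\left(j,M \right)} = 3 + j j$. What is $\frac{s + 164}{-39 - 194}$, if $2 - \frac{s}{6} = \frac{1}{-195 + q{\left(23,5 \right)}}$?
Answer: $- \frac{59306}{78521} \approx -0.75529$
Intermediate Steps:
$q{\left(j,M \right)} = 3 + j^{2}$
$s = \frac{4038}{337}$ ($s = 12 - \frac{6}{-195 + \left(3 + 23^{2}\right)} = 12 - \frac{6}{-195 + \left(3 + 529\right)} = 12 - \frac{6}{-195 + 532} = 12 - \frac{6}{337} = \frac{4038}{337} \approx 11.982$)
$\frac{s + 164}{-39 - 194} = \frac{\frac{4038}{337} + 164}{-39 - 194} = \frac{59306}{337 \left(-233\right)} = \frac{59306}{337} \left(- \frac{1}{233}\right) = - \frac{59306}{78521}$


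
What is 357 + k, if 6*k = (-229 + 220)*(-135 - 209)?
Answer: 873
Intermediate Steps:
k = 516 (k = ((-229 + 220)*(-135 - 209))/6 = (-9*(-344))/6 = (1/6)*3096 = 516)
357 + k = 357 + 516 = 873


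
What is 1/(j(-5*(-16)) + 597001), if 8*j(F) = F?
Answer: 1/597011 ≈ 1.6750e-6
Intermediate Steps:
j(F) = F/8
1/(j(-5*(-16)) + 597001) = 1/((-5*(-16))/8 + 597001) = 1/((1/8)*80 + 597001) = 1/(10 + 597001) = 1/597011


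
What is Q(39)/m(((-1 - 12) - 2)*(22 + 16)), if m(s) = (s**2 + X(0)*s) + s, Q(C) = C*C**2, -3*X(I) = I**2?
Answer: 19773/108110 ≈ 0.18290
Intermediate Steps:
X(I) = -I**2/3
Q(C) = C**3
m(s) = s + s**2 (m(s) = (s**2 + (-1/3*0**2)*s) + s = (s**2 + (-1/3*0)*s) + s = (s**2 + 0*s) + s = (s**2 + 0) + s = s**2 + s = s + s**2)
Q(39)/m(((-1 - 12) - 2)*(22 + 16)) = 39**3/(((((-1 - 12) - 2)*(22 + 16))*(1 + ((-1 - 12) - 2)*(22 + 16)))) = 59319/((((-13 - 2)*38)*(1 + (-13 - 2)*38))) = 59319/(((-15*38)*(1 - 15*38))) = 59319/((-570*(1 - 570))) = 59319/((-570*(-569))) = 59319/324330 = 59319*(1/324330) = 19773/108110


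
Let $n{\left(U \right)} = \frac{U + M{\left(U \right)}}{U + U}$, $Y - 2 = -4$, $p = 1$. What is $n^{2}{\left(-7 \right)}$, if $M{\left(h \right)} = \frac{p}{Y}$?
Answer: $\frac{225}{784} \approx 0.28699$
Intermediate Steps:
$Y = -2$ ($Y = 2 - 4 = -2$)
$M{\left(h \right)} = - \frac{1}{2}$ ($M{\left(h \right)} = 1 \frac{1}{-2} = 1 \left(- \frac{1}{2}\right) = - \frac{1}{2}$)
$n{\left(U \right)} = \frac{- \frac{1}{2} + U}{2 U}$ ($n{\left(U \right)} = \frac{U - \frac{1}{2}}{U + U} = \frac{- \frac{1}{2} + U}{2 U}$)
$n^{2}{\left(-7 \right)} = \left(\frac{-1 + 2 \left(-7\right)}{4 \left(-7\right)}\right)^{2} = \left(\frac{1}{4} \left(- \frac{1}{7}\right) \left(-1 - 14\right)\right)^{2} = \left(\frac{1}{4} \left(- \frac{1}{7}\right) \left(-15\right)\right)^{2} = \left(\frac{15}{28}\right)^{2} = \frac{225}{784}$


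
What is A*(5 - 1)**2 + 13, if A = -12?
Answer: -179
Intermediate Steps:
A*(5 - 1)**2 + 13 = -12*(5 - 1)**2 + 13 = -12*4**2 + 13 = -12*16 + 13 = -192 + 13 = -179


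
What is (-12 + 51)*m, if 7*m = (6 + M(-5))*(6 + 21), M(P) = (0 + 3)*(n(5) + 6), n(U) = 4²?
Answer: 75816/7 ≈ 10831.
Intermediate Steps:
n(U) = 16
M(P) = 66 (M(P) = (0 + 3)*(16 + 6) = 3*22 = 66)
m = 1944/7 (m = ((6 + 66)*(6 + 21))/7 = (72*27)/7 = (⅐)*1944 = 1944/7 ≈ 277.71)
(-12 + 51)*m = (-12 + 51)*(1944/7) = 39*(1944/7) = 75816/7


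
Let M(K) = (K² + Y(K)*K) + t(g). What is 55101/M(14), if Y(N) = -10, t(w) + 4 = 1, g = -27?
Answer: 55101/53 ≈ 1039.6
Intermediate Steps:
t(w) = -3 (t(w) = -4 + 1 = -3)
M(K) = -3 + K² - 10*K (M(K) = (K² - 10*K) - 3 = -3 + K² - 10*K)
55101/M(14) = 55101/(-3 + 14² - 10*14) = 55101/(-3 + 196 - 140) = 55101/53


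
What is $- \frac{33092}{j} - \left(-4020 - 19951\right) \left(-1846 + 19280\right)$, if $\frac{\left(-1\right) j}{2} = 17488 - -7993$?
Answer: $\frac{10648775275680}{25481} \approx 4.1791 \cdot 10^{8}$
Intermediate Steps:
$j = -50962$ ($j = - 2 \left(17488 - -7993\right) = - 2 \left(17488 + 7993\right) = \left(-2\right) 25481 = -50962$)
$- \frac{33092}{j} - \left(-4020 - 19951\right) \left(-1846 + 19280\right) = - \frac{33092}{-50962} - \left(-4020 - 19951\right) \left(-1846 + 19280\right) = \left(-33092\right) \left(- \frac{1}{50962}\right) - \left(-23971\right) 17434 = \frac{16546}{25481} - -417910414 = \frac{16546}{25481} + 417910414 = \frac{10648775275680}{25481}$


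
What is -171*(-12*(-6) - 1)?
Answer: -12141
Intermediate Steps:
-171*(-12*(-6) - 1) = -171*(72 - 1) = -171*71 = -12141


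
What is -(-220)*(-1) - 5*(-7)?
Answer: -185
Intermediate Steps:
-(-220)*(-1) - 5*(-7) = -44*5 + 35 = -220 + 35 = -185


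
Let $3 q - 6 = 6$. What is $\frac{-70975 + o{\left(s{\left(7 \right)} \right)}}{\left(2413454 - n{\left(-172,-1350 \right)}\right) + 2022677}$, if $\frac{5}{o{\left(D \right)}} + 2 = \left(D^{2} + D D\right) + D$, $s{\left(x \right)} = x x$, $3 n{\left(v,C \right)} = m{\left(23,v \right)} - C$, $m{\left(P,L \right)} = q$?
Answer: $- \frac{1032473310}{64525832111} \approx -0.016001$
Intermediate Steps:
$q = 4$ ($q = 2 + \frac{1}{3} \cdot 6 = 2 + 2 = 4$)
$m{\left(P,L \right)} = 4$
$n{\left(v,C \right)} = \frac{4}{3} - \frac{C}{3}$ ($n{\left(v,C \right)} = \frac{4 - C}{3} = \frac{4}{3} - \frac{C}{3}$)
$s{\left(x \right)} = x^{2}$
$o{\left(D \right)} = \frac{5}{-2 + D + 2 D^{2}}$ ($o{\left(D \right)} = \frac{5}{-2 + \left(\left(D^{2} + D D\right) + D\right)} = \frac{5}{-2 + \left(\left(D^{2} + D^{2}\right) + D\right)} = \frac{5}{-2 + \left(2 D^{2} + D\right)} = \frac{5}{-2 + \left(D + 2 D^{2}\right)} = \frac{5}{-2 + D + 2 D^{2}}$)
$\frac{-70975 + o{\left(s{\left(7 \right)} \right)}}{\left(2413454 - n{\left(-172,-1350 \right)}\right) + 2022677} = \frac{-70975 + \frac{5}{-2 + 7^{2} + 2 \left(7^{2}\right)^{2}}}{\left(2413454 - \left(\frac{4}{3} - -450\right)\right) + 2022677} = \frac{-70975 + \frac{5}{-2 + 49 + 2 \cdot 49^{2}}}{\left(2413454 - \left(\frac{4}{3} + 450\right)\right) + 2022677} = \frac{-70975 + \frac{5}{-2 + 49 + 2 \cdot 2401}}{\left(2413454 - \frac{1354}{3}\right) + 2022677} = \frac{-70975 + \frac{5}{-2 + 49 + 4802}}{\left(2413454 - \frac{1354}{3}\right) + 2022677} = \frac{-70975 + \frac{5}{4849}}{\frac{7239008}{3} + 2022677} = \frac{-70975 + 5 \cdot \frac{1}{4849}}{\frac{13307039}{3}} = \left(-70975 + \frac{5}{4849}\right) \frac{3}{13307039} = \left(- \frac{344157770}{4849}\right) \frac{3}{13307039} = - \frac{1032473310}{64525832111}$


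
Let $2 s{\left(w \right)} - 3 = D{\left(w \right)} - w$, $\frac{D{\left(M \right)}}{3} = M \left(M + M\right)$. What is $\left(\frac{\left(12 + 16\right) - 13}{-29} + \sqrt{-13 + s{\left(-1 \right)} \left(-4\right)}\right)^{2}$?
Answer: $\frac{\left(-15 + 29 i \sqrt{33}\right)^{2}}{841} \approx -32.732 - 5.9426 i$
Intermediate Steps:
$D{\left(M \right)} = 6 M^{2}$ ($D{\left(M \right)} = 3 M \left(M + M\right) = 3 M 2 M = 3 \cdot 2 M^{2} = 6 M^{2}$)
$s{\left(w \right)} = \frac{3}{2} + 3 w^{2} - \frac{w}{2}$ ($s{\left(w \right)} = \frac{3}{2} + \frac{6 w^{2} - w}{2} = \frac{3}{2} + \frac{- w + 6 w^{2}}{2} = \frac{3}{2} + \left(3 w^{2} - \frac{w}{2}\right) = \frac{3}{2} + 3 w^{2} - \frac{w}{2}$)
$\left(\frac{\left(12 + 16\right) - 13}{-29} + \sqrt{-13 + s{\left(-1 \right)} \left(-4\right)}\right)^{2} = \left(\frac{\left(12 + 16\right) - 13}{-29} + \sqrt{-13 + \left(\frac{3}{2} + 3 \left(-1\right)^{2} - - \frac{1}{2}\right) \left(-4\right)}\right)^{2} = \left(\left(28 - 13\right) \left(- \frac{1}{29}\right) + \sqrt{-13 + \left(\frac{3}{2} + 3 \cdot 1 + \frac{1}{2}\right) \left(-4\right)}\right)^{2} = \left(15 \left(- \frac{1}{29}\right) + \sqrt{-13 + \left(\frac{3}{2} + 3 + \frac{1}{2}\right) \left(-4\right)}\right)^{2} = \left(- \frac{15}{29} + \sqrt{-13 + 5 \left(-4\right)}\right)^{2} = \left(- \frac{15}{29} + \sqrt{-13 - 20}\right)^{2} = \left(- \frac{15}{29} + \sqrt{-33}\right)^{2} = \left(- \frac{15}{29} + i \sqrt{33}\right)^{2}$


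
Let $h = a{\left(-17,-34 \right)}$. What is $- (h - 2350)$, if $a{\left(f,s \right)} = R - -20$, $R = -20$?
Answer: $2350$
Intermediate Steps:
$a{\left(f,s \right)} = 0$ ($a{\left(f,s \right)} = -20 - -20 = -20 + 20 = 0$)
$h = 0$
$- (h - 2350) = - (0 - 2350) = \left(-1\right) \left(-2350\right) = 2350$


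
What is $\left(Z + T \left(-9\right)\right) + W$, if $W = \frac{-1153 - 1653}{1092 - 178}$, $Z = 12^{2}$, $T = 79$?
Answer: $- \frac{260522}{457} \approx -570.07$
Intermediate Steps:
$Z = 144$
$W = - \frac{1403}{457}$ ($W = - \frac{2806}{914} = \left(-2806\right) \frac{1}{914} = - \frac{1403}{457} \approx -3.07$)
$\left(Z + T \left(-9\right)\right) + W = \left(144 + 79 \left(-9\right)\right) - \frac{1403}{457} = \left(144 - 711\right) - \frac{1403}{457} = -567 - \frac{1403}{457} = - \frac{260522}{457}$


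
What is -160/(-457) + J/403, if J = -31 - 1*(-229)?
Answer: 154966/184171 ≈ 0.84142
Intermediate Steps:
J = 198 (J = -31 + 229 = 198)
-160/(-457) + J/403 = -160/(-457) + 198/403 = -160*(-1/457) + 198*(1/403) = 160/457 + 198/403 = 154966/184171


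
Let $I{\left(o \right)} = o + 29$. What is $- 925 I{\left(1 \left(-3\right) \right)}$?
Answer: $-24050$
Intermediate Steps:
$I{\left(o \right)} = 29 + o$
$- 925 I{\left(1 \left(-3\right) \right)} = - 925 \left(29 + 1 \left(-3\right)\right) = - 925 \left(29 - 3\right) = \left(-925\right) 26 = -24050$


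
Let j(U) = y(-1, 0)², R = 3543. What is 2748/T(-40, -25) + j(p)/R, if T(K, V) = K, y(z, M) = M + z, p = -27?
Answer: -2434031/35430 ≈ -68.700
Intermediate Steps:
j(U) = 1 (j(U) = (0 - 1)² = (-1)² = 1)
2748/T(-40, -25) + j(p)/R = 2748/(-40) + 1/3543 = 2748*(-1/40) + 1*(1/3543) = -687/10 + 1/3543 = -2434031/35430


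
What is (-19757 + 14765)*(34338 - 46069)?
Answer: 58561152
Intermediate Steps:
(-19757 + 14765)*(34338 - 46069) = -4992*(-11731) = 58561152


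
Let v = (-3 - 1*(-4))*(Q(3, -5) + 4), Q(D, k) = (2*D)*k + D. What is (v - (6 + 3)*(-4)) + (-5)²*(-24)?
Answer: -587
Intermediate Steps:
Q(D, k) = D + 2*D*k (Q(D, k) = 2*D*k + D = D + 2*D*k)
v = -23 (v = (-3 - 1*(-4))*(3*(1 + 2*(-5)) + 4) = (-3 + 4)*(3*(1 - 10) + 4) = 1*(3*(-9) + 4) = 1*(-27 + 4) = 1*(-23) = -23)
(v - (6 + 3)*(-4)) + (-5)²*(-24) = (-23 - (6 + 3)*(-4)) + (-5)²*(-24) = (-23 - 9*(-4)) + 25*(-24) = (-23 - 1*(-36)) - 600 = (-23 + 36) - 600 = 13 - 600 = -587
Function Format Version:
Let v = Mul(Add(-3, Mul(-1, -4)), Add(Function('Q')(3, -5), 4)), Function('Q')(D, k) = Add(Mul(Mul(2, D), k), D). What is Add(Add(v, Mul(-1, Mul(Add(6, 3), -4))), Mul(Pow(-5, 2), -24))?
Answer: -587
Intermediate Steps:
Function('Q')(D, k) = Add(D, Mul(2, D, k)) (Function('Q')(D, k) = Add(Mul(2, D, k), D) = Add(D, Mul(2, D, k)))
v = -23 (v = Mul(Add(-3, Mul(-1, -4)), Add(Mul(3, Add(1, Mul(2, -5))), 4)) = Mul(Add(-3, 4), Add(Mul(3, Add(1, -10)), 4)) = Mul(1, Add(Mul(3, -9), 4)) = Mul(1, Add(-27, 4)) = Mul(1, -23) = -23)
Add(Add(v, Mul(-1, Mul(Add(6, 3), -4))), Mul(Pow(-5, 2), -24)) = Add(Add(-23, Mul(-1, Mul(Add(6, 3), -4))), Mul(Pow(-5, 2), -24)) = Add(Add(-23, Mul(-1, Mul(9, -4))), Mul(25, -24)) = Add(Add(-23, Mul(-1, -36)), -600) = Add(Add(-23, 36), -600) = Add(13, -600) = -587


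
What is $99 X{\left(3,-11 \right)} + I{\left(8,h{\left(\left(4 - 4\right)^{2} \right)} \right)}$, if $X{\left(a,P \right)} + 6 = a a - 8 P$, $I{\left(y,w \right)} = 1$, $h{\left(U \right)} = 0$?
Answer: $9010$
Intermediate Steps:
$X{\left(a,P \right)} = -6 + a^{2} - 8 P$ ($X{\left(a,P \right)} = -6 - \left(8 P - a a\right) = -6 - \left(- a^{2} + 8 P\right) = -6 + a^{2} - 8 P$)
$99 X{\left(3,-11 \right)} + I{\left(8,h{\left(\left(4 - 4\right)^{2} \right)} \right)} = 99 \left(-6 + 3^{2} - -88\right) + 1 = 99 \left(-6 + 9 + 88\right) + 1 = 99 \cdot 91 + 1 = 9009 + 1 = 9010$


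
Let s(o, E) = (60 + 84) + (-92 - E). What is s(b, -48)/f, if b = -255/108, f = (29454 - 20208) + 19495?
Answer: 100/28741 ≈ 0.0034794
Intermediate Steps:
f = 28741 (f = 9246 + 19495 = 28741)
b = -85/36 (b = -255*1/108 = -85/36 ≈ -2.3611)
s(o, E) = 52 - E (s(o, E) = 144 + (-92 - E) = 52 - E)
s(b, -48)/f = (52 - 1*(-48))/28741 = (52 + 48)*(1/28741) = 100*(1/28741) = 100/28741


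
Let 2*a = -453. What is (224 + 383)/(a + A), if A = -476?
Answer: -1214/1405 ≈ -0.86406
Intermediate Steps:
a = -453/2 (a = (½)*(-453) = -453/2 ≈ -226.50)
(224 + 383)/(a + A) = (224 + 383)/(-453/2 - 476) = 607/(-1405/2) = 607*(-2/1405) = -1214/1405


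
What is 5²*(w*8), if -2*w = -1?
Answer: 100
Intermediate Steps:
w = ½ (w = -½*(-1) = ½ ≈ 0.50000)
5²*(w*8) = 5²*((½)*8) = 25*4 = 100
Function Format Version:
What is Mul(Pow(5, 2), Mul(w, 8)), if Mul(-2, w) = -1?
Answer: 100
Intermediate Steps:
w = Rational(1, 2) (w = Mul(Rational(-1, 2), -1) = Rational(1, 2) ≈ 0.50000)
Mul(Pow(5, 2), Mul(w, 8)) = Mul(Pow(5, 2), Mul(Rational(1, 2), 8)) = Mul(25, 4) = 100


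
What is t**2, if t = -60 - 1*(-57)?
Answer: 9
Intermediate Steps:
t = -3 (t = -60 + 57 = -3)
t**2 = (-3)**2 = 9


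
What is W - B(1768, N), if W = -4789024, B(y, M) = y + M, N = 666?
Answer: -4791458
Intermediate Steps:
B(y, M) = M + y
W - B(1768, N) = -4789024 - (666 + 1768) = -4789024 - 1*2434 = -4789024 - 2434 = -4791458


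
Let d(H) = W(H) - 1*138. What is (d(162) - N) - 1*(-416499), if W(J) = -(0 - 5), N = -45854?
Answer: 462220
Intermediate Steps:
W(J) = 5 (W(J) = -1*(-5) = 5)
d(H) = -133 (d(H) = 5 - 1*138 = 5 - 138 = -133)
(d(162) - N) - 1*(-416499) = (-133 - 1*(-45854)) - 1*(-416499) = (-133 + 45854) + 416499 = 45721 + 416499 = 462220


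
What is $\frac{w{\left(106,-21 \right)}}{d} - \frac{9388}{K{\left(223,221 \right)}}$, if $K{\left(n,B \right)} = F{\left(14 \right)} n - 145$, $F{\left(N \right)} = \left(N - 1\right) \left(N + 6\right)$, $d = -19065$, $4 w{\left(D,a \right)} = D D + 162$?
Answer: $- \frac{3353981}{10757310} \approx -0.31179$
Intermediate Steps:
$w{\left(D,a \right)} = \frac{81}{2} + \frac{D^{2}}{4}$ ($w{\left(D,a \right)} = \frac{D D + 162}{4} = \frac{D^{2} + 162}{4} = \frac{162 + D^{2}}{4} = \frac{81}{2} + \frac{D^{2}}{4}$)
$F{\left(N \right)} = \left(-1 + N\right) \left(6 + N\right)$
$K{\left(n,B \right)} = -145 + 260 n$ ($K{\left(n,B \right)} = \left(-6 + 14^{2} + 5 \cdot 14\right) n - 145 = \left(-6 + 196 + 70\right) n - 145 = 260 n - 145 = -145 + 260 n$)
$\frac{w{\left(106,-21 \right)}}{d} - \frac{9388}{K{\left(223,221 \right)}} = \frac{\frac{81}{2} + \frac{106^{2}}{4}}{-19065} - \frac{9388}{-145 + 260 \cdot 223} = \left(\frac{81}{2} + \frac{1}{4} \cdot 11236\right) \left(- \frac{1}{19065}\right) - \frac{9388}{-145 + 57980} = \left(\frac{81}{2} + 2809\right) \left(- \frac{1}{19065}\right) - \frac{9388}{57835} = \frac{5699}{2} \left(- \frac{1}{19065}\right) - \frac{9388}{57835} = - \frac{139}{930} - \frac{9388}{57835} = - \frac{3353981}{10757310}$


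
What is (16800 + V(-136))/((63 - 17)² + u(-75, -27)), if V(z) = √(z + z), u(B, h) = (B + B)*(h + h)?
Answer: 2100/1277 + I*√17/2554 ≈ 1.6445 + 0.0016144*I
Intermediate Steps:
u(B, h) = 4*B*h (u(B, h) = (2*B)*(2*h) = 4*B*h)
V(z) = √2*√z (V(z) = √(2*z) = √2*√z)
(16800 + V(-136))/((63 - 17)² + u(-75, -27)) = (16800 + √2*√(-136))/((63 - 17)² + 4*(-75)*(-27)) = (16800 + √2*(2*I*√34))/(46² + 8100) = (16800 + 4*I*√17)/(2116 + 8100) = (16800 + 4*I*√17)/10216 = (16800 + 4*I*√17)*(1/10216) = 2100/1277 + I*√17/2554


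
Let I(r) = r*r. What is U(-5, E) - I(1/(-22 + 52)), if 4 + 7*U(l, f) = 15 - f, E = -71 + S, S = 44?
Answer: 34193/6300 ≈ 5.4275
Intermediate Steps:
I(r) = r²
E = -27 (E = -71 + 44 = -27)
U(l, f) = 11/7 - f/7 (U(l, f) = -4/7 + (15 - f)/7 = -4/7 + (15/7 - f/7) = 11/7 - f/7)
U(-5, E) - I(1/(-22 + 52)) = (11/7 - ⅐*(-27)) - (1/(-22 + 52))² = (11/7 + 27/7) - (1/30)² = 38/7 - (1/30)² = 38/7 - 1*1/900 = 38/7 - 1/900 = 34193/6300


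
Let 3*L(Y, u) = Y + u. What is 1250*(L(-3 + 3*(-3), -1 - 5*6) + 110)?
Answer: 358750/3 ≈ 1.1958e+5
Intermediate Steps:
L(Y, u) = Y/3 + u/3 (L(Y, u) = (Y + u)/3 = Y/3 + u/3)
1250*(L(-3 + 3*(-3), -1 - 5*6) + 110) = 1250*(((-3 + 3*(-3))/3 + (-1 - 5*6)/3) + 110) = 1250*(((-3 - 9)/3 + (-1 - 30)/3) + 110) = 1250*(((1/3)*(-12) + (1/3)*(-31)) + 110) = 1250*((-4 - 31/3) + 110) = 1250*(-43/3 + 110) = 1250*(287/3) = 358750/3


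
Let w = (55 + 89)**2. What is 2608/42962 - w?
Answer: -445428712/21481 ≈ -20736.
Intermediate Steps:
w = 20736 (w = 144**2 = 20736)
2608/42962 - w = 2608/42962 - 1*20736 = 2608*(1/42962) - 20736 = 1304/21481 - 20736 = -445428712/21481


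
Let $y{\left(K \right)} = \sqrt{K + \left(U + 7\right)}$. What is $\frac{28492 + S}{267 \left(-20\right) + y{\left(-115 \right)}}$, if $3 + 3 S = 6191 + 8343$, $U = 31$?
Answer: $- \frac{178012460}{28515677} - \frac{100007 i \sqrt{77}}{85547031} \approx -6.2426 - 0.010258 i$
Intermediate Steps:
$S = \frac{14531}{3}$ ($S = -1 + \frac{6191 + 8343}{3} = -1 + \frac{1}{3} \cdot 14534 = -1 + \frac{14534}{3} = \frac{14531}{3} \approx 4843.7$)
$y{\left(K \right)} = \sqrt{38 + K}$ ($y{\left(K \right)} = \sqrt{K + \left(31 + 7\right)} = \sqrt{K + 38} = \sqrt{38 + K}$)
$\frac{28492 + S}{267 \left(-20\right) + y{\left(-115 \right)}} = \frac{28492 + \frac{14531}{3}}{267 \left(-20\right) + \sqrt{38 - 115}} = \frac{100007}{3 \left(-5340 + \sqrt{-77}\right)} = \frac{100007}{3 \left(-5340 + i \sqrt{77}\right)}$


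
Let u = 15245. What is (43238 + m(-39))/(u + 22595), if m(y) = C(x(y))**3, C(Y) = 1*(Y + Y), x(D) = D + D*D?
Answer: 13019830291/18920 ≈ 6.8815e+5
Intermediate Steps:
x(D) = D + D**2
C(Y) = 2*Y (C(Y) = 1*(2*Y) = 2*Y)
m(y) = 8*y**3*(1 + y)**3 (m(y) = (2*(y*(1 + y)))**3 = (2*y*(1 + y))**3 = 8*y**3*(1 + y)**3)
(43238 + m(-39))/(u + 22595) = (43238 + 8*(-39)**3*(1 - 39)**3)/(15245 + 22595) = (43238 + 8*(-59319)*(-38)**3)/37840 = (43238 + 8*(-59319)*(-54872))*(1/37840) = (43238 + 26039617344)*(1/37840) = 26039660582*(1/37840) = 13019830291/18920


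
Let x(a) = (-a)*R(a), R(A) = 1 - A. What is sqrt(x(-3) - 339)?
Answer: I*sqrt(327) ≈ 18.083*I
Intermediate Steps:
x(a) = -a*(1 - a) (x(a) = (-a)*(1 - a) = -a*(1 - a))
sqrt(x(-3) - 339) = sqrt(-3*(-1 - 3) - 339) = sqrt(-3*(-4) - 339) = sqrt(12 - 339) = sqrt(-327) = I*sqrt(327)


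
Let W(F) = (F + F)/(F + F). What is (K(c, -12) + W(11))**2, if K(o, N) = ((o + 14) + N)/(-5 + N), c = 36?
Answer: 441/289 ≈ 1.5260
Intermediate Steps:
K(o, N) = (14 + N + o)/(-5 + N) (K(o, N) = ((14 + o) + N)/(-5 + N) = (14 + N + o)/(-5 + N))
W(F) = 1 (W(F) = (2*F)/((2*F)) = (2*F)*(1/(2*F)) = 1)
(K(c, -12) + W(11))**2 = ((14 - 12 + 36)/(-5 - 12) + 1)**2 = (38/(-17) + 1)**2 = (-1/17*38 + 1)**2 = (-38/17 + 1)**2 = (-21/17)**2 = 441/289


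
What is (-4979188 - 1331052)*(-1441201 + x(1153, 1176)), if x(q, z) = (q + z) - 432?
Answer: 9082353672960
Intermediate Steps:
x(q, z) = -432 + q + z
(-4979188 - 1331052)*(-1441201 + x(1153, 1176)) = (-4979188 - 1331052)*(-1441201 + (-432 + 1153 + 1176)) = -6310240*(-1441201 + 1897) = -6310240*(-1439304) = 9082353672960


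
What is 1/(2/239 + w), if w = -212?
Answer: -239/50666 ≈ -0.0047172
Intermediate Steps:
1/(2/239 + w) = 1/(2/239 - 212) = 1/(-50666/239) = -239/50666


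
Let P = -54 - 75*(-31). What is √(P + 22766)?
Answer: √25037 ≈ 158.23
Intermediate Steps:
P = 2271 (P = -54 + 2325 = 2271)
√(P + 22766) = √(2271 + 22766) = √25037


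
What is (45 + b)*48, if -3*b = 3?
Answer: 2112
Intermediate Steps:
b = -1 (b = -1/3*3 = -1)
(45 + b)*48 = (45 - 1)*48 = 44*48 = 2112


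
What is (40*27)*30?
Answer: 32400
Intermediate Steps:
(40*27)*30 = 1080*30 = 32400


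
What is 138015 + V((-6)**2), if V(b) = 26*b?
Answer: 138951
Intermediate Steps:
138015 + V((-6)**2) = 138015 + 26*(-6)**2 = 138015 + 26*36 = 138015 + 936 = 138951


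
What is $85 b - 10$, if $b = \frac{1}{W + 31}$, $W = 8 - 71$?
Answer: $- \frac{405}{32} \approx -12.656$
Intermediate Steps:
$W = -63$ ($W = 8 - 71 = -63$)
$b = - \frac{1}{32}$ ($b = \frac{1}{-63 + 31} = \frac{1}{-32} = - \frac{1}{32} \approx -0.03125$)
$85 b - 10 = 85 \left(- \frac{1}{32}\right) - 10 = - \frac{85}{32} - 10 = - \frac{405}{32}$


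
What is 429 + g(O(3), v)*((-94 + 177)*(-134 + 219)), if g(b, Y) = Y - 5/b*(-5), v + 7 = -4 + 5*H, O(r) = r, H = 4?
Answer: 368147/3 ≈ 1.2272e+5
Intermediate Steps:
v = 9 (v = -7 + (-4 + 5*4) = -7 + (-4 + 20) = -7 + 16 = 9)
g(b, Y) = Y + 25/b
429 + g(O(3), v)*((-94 + 177)*(-134 + 219)) = 429 + (9 + 25/3)*((-94 + 177)*(-134 + 219)) = 429 + (9 + 25*(1/3))*(83*85) = 429 + (9 + 25/3)*7055 = 429 + (52/3)*7055 = 429 + 366860/3 = 368147/3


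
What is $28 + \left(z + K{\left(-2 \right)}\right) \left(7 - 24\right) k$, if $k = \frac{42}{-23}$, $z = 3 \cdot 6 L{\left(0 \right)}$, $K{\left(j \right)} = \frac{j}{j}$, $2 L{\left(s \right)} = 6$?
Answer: $\frac{39914}{23} \approx 1735.4$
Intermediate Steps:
$L{\left(s \right)} = 3$ ($L{\left(s \right)} = \frac{1}{2} \cdot 6 = 3$)
$K{\left(j \right)} = 1$
$z = 54$ ($z = 3 \cdot 6 \cdot 3 = 18 \cdot 3 = 54$)
$k = - \frac{42}{23}$ ($k = 42 \left(- \frac{1}{23}\right) = - \frac{42}{23} \approx -1.8261$)
$28 + \left(z + K{\left(-2 \right)}\right) \left(7 - 24\right) k = 28 + \left(54 + 1\right) \left(7 - 24\right) \left(- \frac{42}{23}\right) = 28 + 55 \left(-17\right) \left(- \frac{42}{23}\right) = 28 - - \frac{39270}{23} = 28 + \frac{39270}{23} = \frac{39914}{23}$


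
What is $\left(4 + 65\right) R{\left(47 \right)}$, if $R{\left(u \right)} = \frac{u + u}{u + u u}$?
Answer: $\frac{23}{8} \approx 2.875$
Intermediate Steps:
$R{\left(u \right)} = \frac{2 u}{u + u^{2}}$
$\left(4 + 65\right) R{\left(47 \right)} = \left(4 + 65\right) \frac{2}{1 + 47} = 69 \cdot \frac{2}{48} = 69 \cdot 2 \cdot \frac{1}{48} = 69 \cdot \frac{1}{24} = \frac{23}{8}$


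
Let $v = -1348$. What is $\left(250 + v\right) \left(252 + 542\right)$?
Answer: $-871812$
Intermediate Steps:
$\left(250 + v\right) \left(252 + 542\right) = \left(250 - 1348\right) \left(252 + 542\right) = \left(-1098\right) 794 = -871812$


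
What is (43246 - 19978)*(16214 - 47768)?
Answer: -734198472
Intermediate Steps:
(43246 - 19978)*(16214 - 47768) = 23268*(-31554) = -734198472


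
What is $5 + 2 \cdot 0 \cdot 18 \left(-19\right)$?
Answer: $5$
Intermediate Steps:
$5 + 2 \cdot 0 \cdot 18 \left(-19\right) = 5 + 0 \cdot 18 \left(-19\right) = 5 + 0 \left(-19\right) = 5 + 0 = 5$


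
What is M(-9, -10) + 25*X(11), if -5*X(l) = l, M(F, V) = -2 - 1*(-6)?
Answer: -51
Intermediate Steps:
M(F, V) = 4 (M(F, V) = -2 + 6 = 4)
X(l) = -l/5
M(-9, -10) + 25*X(11) = 4 + 25*(-⅕*11) = 4 + 25*(-11/5) = 4 - 55 = -51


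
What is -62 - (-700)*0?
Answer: -62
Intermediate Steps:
-62 - (-700)*0 = -62 - 28*0 = -62 + 0 = -62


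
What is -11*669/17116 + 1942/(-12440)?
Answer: -709007/1209790 ≈ -0.58606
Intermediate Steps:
-11*669/17116 + 1942/(-12440) = -7359*1/17116 + 1942*(-1/12440) = -669/1556 - 971/6220 = -709007/1209790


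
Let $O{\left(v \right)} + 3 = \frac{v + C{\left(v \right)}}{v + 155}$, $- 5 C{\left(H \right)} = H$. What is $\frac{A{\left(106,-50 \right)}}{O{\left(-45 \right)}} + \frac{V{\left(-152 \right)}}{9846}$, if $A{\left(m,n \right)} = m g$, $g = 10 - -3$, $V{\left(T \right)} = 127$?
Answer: $- \frac{248735033}{600606} \approx -414.14$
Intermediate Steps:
$C{\left(H \right)} = - \frac{H}{5}$
$O{\left(v \right)} = -3 + \frac{4 v}{5 \left(155 + v\right)}$ ($O{\left(v \right)} = -3 + \frac{v - \frac{v}{5}}{v + 155} = -3 + \frac{\frac{4}{5} v}{155 + v} = -3 + \frac{4 v}{5 \left(155 + v\right)}$)
$g = 13$ ($g = 10 + 3 = 13$)
$A{\left(m,n \right)} = 13 m$ ($A{\left(m,n \right)} = m 13 = 13 m$)
$\frac{A{\left(106,-50 \right)}}{O{\left(-45 \right)}} + \frac{V{\left(-152 \right)}}{9846} = \frac{13 \cdot 106}{\frac{1}{5} \frac{1}{155 - 45} \left(-2325 - -495\right)} + \frac{127}{9846} = \frac{1378}{\frac{1}{5} \cdot \frac{1}{110} \left(-2325 + 495\right)} + 127 \cdot \frac{1}{9846} = \frac{1378}{\frac{1}{5} \cdot \frac{1}{110} \left(-1830\right)} + \frac{127}{9846} = \frac{1378}{- \frac{183}{55}} + \frac{127}{9846} = 1378 \left(- \frac{55}{183}\right) + \frac{127}{9846} = - \frac{75790}{183} + \frac{127}{9846} = - \frac{248735033}{600606}$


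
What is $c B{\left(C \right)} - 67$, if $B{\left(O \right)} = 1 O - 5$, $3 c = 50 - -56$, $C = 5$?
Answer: $-67$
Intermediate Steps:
$c = \frac{106}{3}$ ($c = \frac{50 - -56}{3} = \frac{50 + 56}{3} = \frac{1}{3} \cdot 106 = \frac{106}{3} \approx 35.333$)
$B{\left(O \right)} = -5 + O$ ($B{\left(O \right)} = O - 5 = -5 + O$)
$c B{\left(C \right)} - 67 = \frac{106 \left(-5 + 5\right)}{3} - 67 = \frac{106}{3} \cdot 0 - 67 = 0 - 67 = -67$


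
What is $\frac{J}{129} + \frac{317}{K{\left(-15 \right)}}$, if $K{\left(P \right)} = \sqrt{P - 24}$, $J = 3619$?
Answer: $\frac{3619}{129} - \frac{317 i \sqrt{39}}{39} \approx 28.054 - 50.761 i$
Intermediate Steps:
$K{\left(P \right)} = \sqrt{-24 + P}$
$\frac{J}{129} + \frac{317}{K{\left(-15 \right)}} = \frac{3619}{129} + \frac{317}{\sqrt{-24 - 15}} = 3619 \cdot \frac{1}{129} + \frac{317}{\sqrt{-39}} = \frac{3619}{129} + \frac{317}{i \sqrt{39}} = \frac{3619}{129} + 317 \left(- \frac{i \sqrt{39}}{39}\right) = \frac{3619}{129} - \frac{317 i \sqrt{39}}{39}$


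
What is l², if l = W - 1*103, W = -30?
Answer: 17689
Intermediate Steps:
l = -133 (l = -30 - 1*103 = -30 - 103 = -133)
l² = (-133)² = 17689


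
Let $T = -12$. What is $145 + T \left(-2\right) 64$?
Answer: $1681$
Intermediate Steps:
$145 + T \left(-2\right) 64 = 145 + \left(-12\right) \left(-2\right) 64 = 145 + 24 \cdot 64 = 145 + 1536 = 1681$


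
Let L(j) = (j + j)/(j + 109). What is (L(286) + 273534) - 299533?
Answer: -10269033/395 ≈ -25998.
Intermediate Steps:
L(j) = 2*j/(109 + j) (L(j) = (2*j)/(109 + j) = 2*j/(109 + j))
(L(286) + 273534) - 299533 = (2*286/(109 + 286) + 273534) - 299533 = (2*286/395 + 273534) - 299533 = (2*286*(1/395) + 273534) - 299533 = (572/395 + 273534) - 299533 = 108046502/395 - 299533 = -10269033/395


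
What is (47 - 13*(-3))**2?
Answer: 7396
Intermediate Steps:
(47 - 13*(-3))**2 = (47 + 39)**2 = 86**2 = 7396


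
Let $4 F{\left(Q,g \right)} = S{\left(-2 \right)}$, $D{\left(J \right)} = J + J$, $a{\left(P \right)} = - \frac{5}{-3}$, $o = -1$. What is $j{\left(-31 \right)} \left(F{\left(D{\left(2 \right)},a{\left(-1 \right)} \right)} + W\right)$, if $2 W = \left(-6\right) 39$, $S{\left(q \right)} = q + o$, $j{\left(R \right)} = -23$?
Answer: $\frac{10833}{4} \approx 2708.3$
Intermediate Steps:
$a{\left(P \right)} = \frac{5}{3}$ ($a{\left(P \right)} = \left(-5\right) \left(- \frac{1}{3}\right) = \frac{5}{3}$)
$D{\left(J \right)} = 2 J$
$S{\left(q \right)} = -1 + q$ ($S{\left(q \right)} = q - 1 = -1 + q$)
$F{\left(Q,g \right)} = - \frac{3}{4}$ ($F{\left(Q,g \right)} = \frac{-1 - 2}{4} = \frac{1}{4} \left(-3\right) = - \frac{3}{4}$)
$W = -117$ ($W = \frac{\left(-6\right) 39}{2} = \frac{1}{2} \left(-234\right) = -117$)
$j{\left(-31 \right)} \left(F{\left(D{\left(2 \right)},a{\left(-1 \right)} \right)} + W\right) = - 23 \left(- \frac{3}{4} - 117\right) = \left(-23\right) \left(- \frac{471}{4}\right) = \frac{10833}{4}$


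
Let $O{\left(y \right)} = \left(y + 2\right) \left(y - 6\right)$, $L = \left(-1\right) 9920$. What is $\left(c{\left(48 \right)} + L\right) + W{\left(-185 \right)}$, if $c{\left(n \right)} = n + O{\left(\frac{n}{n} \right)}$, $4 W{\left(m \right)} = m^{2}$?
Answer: $- \frac{5323}{4} \approx -1330.8$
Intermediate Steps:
$L = -9920$
$O{\left(y \right)} = \left(-6 + y\right) \left(2 + y\right)$ ($O{\left(y \right)} = \left(2 + y\right) \left(-6 + y\right) = \left(-6 + y\right) \left(2 + y\right)$)
$W{\left(m \right)} = \frac{m^{2}}{4}$
$c{\left(n \right)} = -15 + n$ ($c{\left(n \right)} = n - \left(12 - 1 + \frac{4 n}{n}\right) = n - \left(16 - 1\right) = n - 15 = -15 + n$)
$\left(c{\left(48 \right)} + L\right) + W{\left(-185 \right)} = \left(\left(-15 + 48\right) - 9920\right) + \frac{\left(-185\right)^{2}}{4} = \left(33 - 9920\right) + \frac{1}{4} \cdot 34225 = -9887 + \frac{34225}{4} = - \frac{5323}{4}$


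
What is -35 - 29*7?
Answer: -238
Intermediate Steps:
-35 - 29*7 = -35 - 1*203 = -35 - 203 = -238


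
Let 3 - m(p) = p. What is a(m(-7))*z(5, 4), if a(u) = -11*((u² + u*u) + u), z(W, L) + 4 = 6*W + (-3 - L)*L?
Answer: 4620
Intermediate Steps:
m(p) = 3 - p
z(W, L) = -4 + 6*W + L*(-3 - L) (z(W, L) = -4 + (6*W + (-3 - L)*L) = -4 + (6*W + L*(-3 - L)) = -4 + 6*W + L*(-3 - L))
a(u) = -22*u² - 11*u (a(u) = -11*((u² + u²) + u) = -11*(2*u² + u) = -11*(u + 2*u²) = -22*u² - 11*u)
a(m(-7))*z(5, 4) = (-11*(3 - 1*(-7))*(1 + 2*(3 - 1*(-7))))*(-4 - 1*4² - 3*4 + 6*5) = (-11*(3 + 7)*(1 + 2*(3 + 7)))*(-4 - 1*16 - 12 + 30) = (-11*10*(1 + 2*10))*(-4 - 16 - 12 + 30) = -11*10*(1 + 20)*(-2) = -11*10*21*(-2) = -2310*(-2) = 4620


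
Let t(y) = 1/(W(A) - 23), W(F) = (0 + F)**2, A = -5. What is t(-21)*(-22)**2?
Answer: 242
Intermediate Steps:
W(F) = F**2
t(y) = 1/2 (t(y) = 1/((-5)**2 - 23) = 1/(25 - 23) = 1/2)
t(-21)*(-22)**2 = (1/2)*(-22)**2 = (1/2)*484 = 242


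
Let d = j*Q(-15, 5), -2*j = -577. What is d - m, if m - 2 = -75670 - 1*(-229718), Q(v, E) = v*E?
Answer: -351375/2 ≈ -1.7569e+5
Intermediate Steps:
Q(v, E) = E*v
j = 577/2 (j = -1/2*(-577) = 577/2 ≈ 288.50)
d = -43275/2 (d = 577*(5*(-15))/2 = (577/2)*(-75) = -43275/2 ≈ -21638.)
m = 154050 (m = 2 + (-75670 - 1*(-229718)) = 2 + (-75670 + 229718) = 2 + 154048 = 154050)
d - m = -43275/2 - 1*154050 = -43275/2 - 154050 = -351375/2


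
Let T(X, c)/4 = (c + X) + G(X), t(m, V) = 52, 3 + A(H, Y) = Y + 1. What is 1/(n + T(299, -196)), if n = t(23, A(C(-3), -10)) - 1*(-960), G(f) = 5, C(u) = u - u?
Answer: 1/1444 ≈ 0.00069252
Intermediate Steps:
C(u) = 0
A(H, Y) = -2 + Y (A(H, Y) = -3 + (Y + 1) = -3 + (1 + Y) = -2 + Y)
T(X, c) = 20 + 4*X + 4*c (T(X, c) = 4*((c + X) + 5) = 4*((X + c) + 5) = 4*(5 + X + c) = 20 + 4*X + 4*c)
n = 1012 (n = 52 - 1*(-960) = 52 + 960 = 1012)
1/(n + T(299, -196)) = 1/(1012 + (20 + 4*299 + 4*(-196))) = 1/(1012 + (20 + 1196 - 784)) = 1/(1012 + 432) = 1/1444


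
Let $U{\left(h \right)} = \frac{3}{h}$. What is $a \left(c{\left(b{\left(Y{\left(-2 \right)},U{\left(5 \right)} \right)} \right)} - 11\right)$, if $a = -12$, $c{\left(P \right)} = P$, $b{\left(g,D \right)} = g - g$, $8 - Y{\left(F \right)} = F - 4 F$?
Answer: $132$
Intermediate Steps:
$Y{\left(F \right)} = 8 + 3 F$ ($Y{\left(F \right)} = 8 - \left(F - 4 F\right) = 8 - - 3 F = 8 + 3 F$)
$b{\left(g,D \right)} = 0$
$a \left(c{\left(b{\left(Y{\left(-2 \right)},U{\left(5 \right)} \right)} \right)} - 11\right) = - 12 \left(0 - 11\right) = \left(-12\right) \left(-11\right) = 132$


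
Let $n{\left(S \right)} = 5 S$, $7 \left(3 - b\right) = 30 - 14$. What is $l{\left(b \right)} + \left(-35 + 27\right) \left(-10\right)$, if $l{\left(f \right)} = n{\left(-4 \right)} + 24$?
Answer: $84$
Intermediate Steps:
$b = \frac{5}{7}$ ($b = 3 - \frac{30 - 14}{7} = 3 - \frac{16}{7} = \frac{5}{7} \approx 0.71429$)
$l{\left(f \right)} = 4$ ($l{\left(f \right)} = 5 \left(-4\right) + 24 = -20 + 24 = 4$)
$l{\left(b \right)} + \left(-35 + 27\right) \left(-10\right) = 4 + \left(-35 + 27\right) \left(-10\right) = 4 - -80 = 4 + 80 = 84$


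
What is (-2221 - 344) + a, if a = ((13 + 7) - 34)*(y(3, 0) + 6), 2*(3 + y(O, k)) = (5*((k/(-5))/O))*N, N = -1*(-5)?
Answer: -2607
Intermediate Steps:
N = 5
y(O, k) = -3 - 5*k/(2*O) (y(O, k) = -3 + ((5*((k/(-5))/O))*5)/2 = -3 + ((5*((k*(-1/5))/O))*5)/2 = -3 + ((5*((-k/5)/O))*5)/2 = -3 + ((5*(-k/(5*O)))*5)/2 = -3 + (-k/O*5)/2 = -3 + (-5*k/O)/2 = -3 - 5*k/(2*O))
a = -42 (a = ((13 + 7) - 34)*((-3 - 5/2*0/3) + 6) = (20 - 34)*((-3 - 5/2*0*1/3) + 6) = -14*((-3 + 0) + 6) = -14*(-3 + 6) = -14*3 = -42)
(-2221 - 344) + a = (-2221 - 344) - 42 = -2565 - 42 = -2607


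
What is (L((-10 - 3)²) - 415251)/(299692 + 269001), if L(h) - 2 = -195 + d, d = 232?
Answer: -415212/568693 ≈ -0.73012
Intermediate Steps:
L(h) = 39 (L(h) = 2 + (-195 + 232) = 2 + 37 = 39)
(L((-10 - 3)²) - 415251)/(299692 + 269001) = (39 - 415251)/(299692 + 269001) = -415212/568693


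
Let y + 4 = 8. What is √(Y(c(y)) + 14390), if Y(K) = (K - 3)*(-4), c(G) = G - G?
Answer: √14402 ≈ 120.01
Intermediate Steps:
y = 4 (y = -4 + 8 = 4)
c(G) = 0
Y(K) = 12 - 4*K (Y(K) = (-3 + K)*(-4) = 12 - 4*K)
√(Y(c(y)) + 14390) = √((12 - 4*0) + 14390) = √((12 + 0) + 14390) = √(12 + 14390) = √14402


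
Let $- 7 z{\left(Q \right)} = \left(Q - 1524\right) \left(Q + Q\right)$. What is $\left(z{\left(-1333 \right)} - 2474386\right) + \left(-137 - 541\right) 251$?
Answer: $- \frac{26128710}{7} \approx -3.7327 \cdot 10^{6}$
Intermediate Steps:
$z{\left(Q \right)} = - \frac{2 Q \left(-1524 + Q\right)}{7}$ ($z{\left(Q \right)} = - \frac{\left(Q - 1524\right) \left(Q + Q\right)}{7} = - \frac{\left(-1524 + Q\right) 2 Q}{7} = - \frac{2 Q \left(-1524 + Q\right)}{7}$)
$\left(z{\left(-1333 \right)} - 2474386\right) + \left(-137 - 541\right) 251 = \left(\frac{2}{7} \left(-1333\right) \left(1524 - -1333\right) - 2474386\right) + \left(-137 - 541\right) 251 = \left(\frac{2}{7} \left(-1333\right) \left(1524 + 1333\right) - 2474386\right) - 170178 = \left(\frac{2}{7} \left(-1333\right) 2857 - 2474386\right) - 170178 = \left(- \frac{7616762}{7} - 2474386\right) - 170178 = - \frac{24937464}{7} - 170178 = - \frac{26128710}{7}$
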